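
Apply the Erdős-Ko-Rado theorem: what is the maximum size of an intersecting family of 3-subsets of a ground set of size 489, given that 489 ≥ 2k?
max |F| = C(488, 2) = 118828

Erdős-Ko-Rado (1961): when n ≥ 2k, max |F| = C(n−1, k−1). The bound is attained by the star {A : i ∈ A} for any fixed i ∈ [n]. Here C(489−1, 3−1) = C(488, 2) = 118828.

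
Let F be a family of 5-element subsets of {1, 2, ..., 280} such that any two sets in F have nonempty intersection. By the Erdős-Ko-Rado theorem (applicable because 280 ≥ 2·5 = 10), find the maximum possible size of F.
max |F| = C(279, 4) = 247073751

Erdős-Ko-Rado (1961): when n ≥ 2k, max |F| = C(n−1, k−1). The bound is attained by the star {A : i ∈ A} for any fixed i ∈ [n]. Here C(280−1, 5−1) = C(279, 4) = 247073751.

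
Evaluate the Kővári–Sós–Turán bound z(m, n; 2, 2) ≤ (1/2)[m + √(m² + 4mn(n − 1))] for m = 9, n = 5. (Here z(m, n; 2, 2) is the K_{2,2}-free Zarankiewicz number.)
z(9, 5; 2, 2) ≤ (1/2)[9 + √(9² + 4·9·5·4)] = (1/2)[9 + √801] = 18.651

Kővári–Sós–Turán: let r_1, ..., r_9 be the row sums and z = Σ r_i the total number of 1s. Each pair of columns can share at most one row with both entries 1 (else a 2×2 all-ones block appears), so Σ_i C(r_i, 2) ≤ C(5, 2) = 10. By convexity Σ_i C(r_i, 2) ≥ 9·C(z/9, 2) = z(z − 9)/(2·9), giving z² − 9z − 9·5·4 ≤ 0 and hence z ≤ (1/2)[9 + √(81 + 4·180)] = (1/2)[9 + √801] ≈ (1/2)(9 + 28.3019) = 18.651.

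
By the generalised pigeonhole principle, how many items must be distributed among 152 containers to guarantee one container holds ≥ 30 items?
n = (30 − 1)·152 + 1 = 4409

By the generalised pigeonhole principle, to guarantee some box contains ≥ r objects we need more than (r − 1) · k objects total. Threshold: n = (r − 1) · k + 1. With r = 30 and k = 152: n = 29 · 152 + 1 = 4408 + 1 = 4409. For n = 4408 = 29 · 152, we can put exactly 29 objects in every box, avoiding 30 in any single one — so 4409 is tight.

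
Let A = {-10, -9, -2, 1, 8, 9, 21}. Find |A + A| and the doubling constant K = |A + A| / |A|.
K = |A + A| / |A| = 26/7

Enumerate A + A = {a + b : a, b ∈ A}. With |A| = 7, there are |A|^2 = 49 ordered sum pairs; collecting distinct values, A + A = {-20, -19, -18, -12, -11, -9, -8, -4, -2, -1, 0, 2, 6, 7, 9, 10, 11, 12, 16, 17, 18, 19, 22, 29, 30, 42}, so |A + A| = 26. Thus K = 26/7. For comparison, the minimum possible |A + A| over all 7-element sets is 2·7 − 1 = 13 (so min K = 13/7), attained only by arithmetic progressions.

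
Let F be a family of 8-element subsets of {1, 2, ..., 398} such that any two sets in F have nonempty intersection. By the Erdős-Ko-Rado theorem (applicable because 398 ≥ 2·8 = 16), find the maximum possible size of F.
max |F| = C(397, 7) = 292417829024244

Erdős-Ko-Rado (1961): when n ≥ 2k, max |F| = C(n−1, k−1). The bound is attained by the star {A : i ∈ A} for any fixed i ∈ [n]. Here C(398−1, 8−1) = C(397, 7) = 292417829024244.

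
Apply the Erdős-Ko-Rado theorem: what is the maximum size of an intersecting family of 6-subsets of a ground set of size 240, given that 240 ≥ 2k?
max |F| = C(239, 5) = 6230484547

The Erdős-Ko-Rado theorem states: for n ≥ 2k, an intersecting family of k-subsets of an n-element set has size at most C(n − 1, k − 1), with equality for 'star' families {A ⊆ [n] : |A| = k, i ∈ A} (fix an element i). For n = 240, k = 6: C(239, 5) = 6230484547.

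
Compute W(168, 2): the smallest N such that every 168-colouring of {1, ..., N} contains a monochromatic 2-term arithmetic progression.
W(168, 2) = 168 + 1 = 169

A 2-term AP is any pair of integers, so a monochromatic 2-AP exists iff some colour is used at least twice. With 168 colours, the colouring i ↦ i on {1, ..., 168} uses each colour once, avoiding any monochromatic pair, so W(168, 2) > 168. For {1, ..., 169}, pigeonhole forces two integers of the same colour, which form a monochromatic 2-AP. Hence W(168, 2) = 169.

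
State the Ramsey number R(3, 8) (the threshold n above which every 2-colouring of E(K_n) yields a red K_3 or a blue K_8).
R(3, 8) = 28

Lower bound: an explicit 2-colouring of K_{27} (typically a Paley-type or other structured construction) avoids a red K_3 and a blue K_8, showing R(3, 8) > 27.
Upper bound: the simple Erdős–Szekeres recurrence only gives R(3, 8) ≤ 31; the tight bound R(3, 8) ≤ 28 requires a sharper case analysis (or computer search) of 2-colourings of K_{28}.
Hence R(3, 8) = 28.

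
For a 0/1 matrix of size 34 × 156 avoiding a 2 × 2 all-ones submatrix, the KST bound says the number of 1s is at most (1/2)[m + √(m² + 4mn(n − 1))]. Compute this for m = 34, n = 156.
z(34, 156; 2, 2) ≤ (1/2)[34 + √(34² + 4·34·156·155)] = (1/2)[34 + √3289636] = 923.8677

Kővári–Sós–Turán: let r_1, ..., r_34 be the row sums and z = Σ r_i the total number of 1s. Each pair of columns can share at most one row with both entries 1 (else a 2×2 all-ones block appears), so Σ_i C(r_i, 2) ≤ C(156, 2) = 12090. By convexity Σ_i C(r_i, 2) ≥ 34·C(z/34, 2) = z(z − 34)/(2·34), giving z² − 34z − 34·156·155 ≤ 0 and hence z ≤ (1/2)[34 + √(1156 + 4·822120)] = (1/2)[34 + √3289636] ≈ (1/2)(34 + 1813.7354) = 923.8677.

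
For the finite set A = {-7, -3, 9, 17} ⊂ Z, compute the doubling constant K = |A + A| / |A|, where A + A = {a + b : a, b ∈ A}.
K = |A + A| / |A| = 10/4 = 5/2

Enumerate A + A = {a + b : a, b ∈ A}. With |A| = 4, there are |A|^2 = 16 ordered sum pairs; collecting distinct values, A + A = {-14, -10, -6, 2, 6, 10, 14, 18, 26, 34}, so |A + A| = 10. Thus K = 10/4 = 5/2. For comparison, the minimum possible |A + A| over all 4-element sets is 2·4 − 1 = 7 (so min K = 7/4), attained only by arithmetic progressions.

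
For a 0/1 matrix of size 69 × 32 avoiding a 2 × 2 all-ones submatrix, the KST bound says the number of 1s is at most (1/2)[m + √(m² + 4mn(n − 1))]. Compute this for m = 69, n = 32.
z(69, 32; 2, 2) ≤ (1/2)[69 + √(69² + 4·69·32·31)] = (1/2)[69 + √278553] = 298.3906

Kővári–Sós–Turán: let r_1, ..., r_69 be the row sums and z = Σ r_i the total number of 1s. Each pair of columns can share at most one row with both entries 1 (else a 2×2 all-ones block appears), so Σ_i C(r_i, 2) ≤ C(32, 2) = 496. By convexity Σ_i C(r_i, 2) ≥ 69·C(z/69, 2) = z(z − 69)/(2·69), giving z² − 69z − 69·32·31 ≤ 0 and hence z ≤ (1/2)[69 + √(4761 + 4·68448)] = (1/2)[69 + √278553] ≈ (1/2)(69 + 527.7812) = 298.3906.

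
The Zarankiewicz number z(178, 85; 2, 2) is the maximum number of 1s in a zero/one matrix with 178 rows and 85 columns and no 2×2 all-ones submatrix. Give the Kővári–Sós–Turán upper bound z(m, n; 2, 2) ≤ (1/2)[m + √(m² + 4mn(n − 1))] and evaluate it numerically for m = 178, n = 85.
z(178, 85; 2, 2) ≤ (1/2)[178 + √(178² + 4·178·85·84)] = (1/2)[178 + √5115364] = 1219.8585

Kővári–Sós–Turán: let r_1, ..., r_178 be the row sums and z = Σ r_i the total number of 1s. Each pair of columns can share at most one row with both entries 1 (else a 2×2 all-ones block appears), so Σ_i C(r_i, 2) ≤ C(85, 2) = 3570. By convexity Σ_i C(r_i, 2) ≥ 178·C(z/178, 2) = z(z − 178)/(2·178), giving z² − 178z − 178·85·84 ≤ 0 and hence z ≤ (1/2)[178 + √(31684 + 4·1270920)] = (1/2)[178 + √5115364] ≈ (1/2)(178 + 2261.717) = 1219.8585.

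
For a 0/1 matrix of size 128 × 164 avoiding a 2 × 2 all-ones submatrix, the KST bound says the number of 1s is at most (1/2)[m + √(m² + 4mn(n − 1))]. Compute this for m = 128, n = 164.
z(128, 164; 2, 2) ≤ (1/2)[128 + √(128² + 4·128·164·163)] = (1/2)[128 + √13703168] = 1914.8895

Kővári–Sós–Turán: let r_1, ..., r_128 be the row sums and z = Σ r_i the total number of 1s. Each pair of columns can share at most one row with both entries 1 (else a 2×2 all-ones block appears), so Σ_i C(r_i, 2) ≤ C(164, 2) = 13366. By convexity Σ_i C(r_i, 2) ≥ 128·C(z/128, 2) = z(z − 128)/(2·128), giving z² − 128z − 128·164·163 ≤ 0 and hence z ≤ (1/2)[128 + √(16384 + 4·3421696)] = (1/2)[128 + √13703168] ≈ (1/2)(128 + 3701.779) = 1914.8895.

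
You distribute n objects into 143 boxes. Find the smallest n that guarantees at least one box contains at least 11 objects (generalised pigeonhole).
n = (11 − 1)·143 + 1 = 1431

By the generalised pigeonhole principle, to guarantee some box contains ≥ r objects we need more than (r − 1) · k objects total. Threshold: n = (r − 1) · k + 1. With r = 11 and k = 143: n = 10 · 143 + 1 = 1430 + 1 = 1431. For n = 1430 = 10 · 143, we can put exactly 10 objects in every box, avoiding 11 in any single one — so 1431 is tight.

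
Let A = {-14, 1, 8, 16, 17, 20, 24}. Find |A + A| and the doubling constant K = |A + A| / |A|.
K = |A + A| / |A| = 24/7

Enumerate A + A = {a + b : a, b ∈ A}. With |A| = 7, there are |A|^2 = 49 ordered sum pairs; collecting distinct values, A + A = {-28, -13, -6, 2, 3, 6, 9, 10, 16, 17, 18, 21, 24, 25, 28, 32, 33, 34, 36, 37, 40, 41, 44, 48}, so |A + A| = 24. Thus K = 24/7. For comparison, the minimum possible |A + A| over all 7-element sets is 2·7 − 1 = 13 (so min K = 13/7), attained only by arithmetic progressions.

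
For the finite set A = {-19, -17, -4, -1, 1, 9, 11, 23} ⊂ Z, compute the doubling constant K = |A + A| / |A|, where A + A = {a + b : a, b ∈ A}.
K = |A + A| / |A| = 31/8

Enumerate A + A = {a + b : a, b ∈ A}. With |A| = 8, there are |A|^2 = 64 ordered sum pairs; collecting distinct values, A + A = {-38, -36, -34, -23, -21, -20, -18, -16, -10, -8, -6, -5, -3, -2, 0, 2, 4, 5, 6, 7, 8, 10, 12, 18, 19, 20, 22, 24, 32, 34, 46}, so |A + A| = 31. Thus K = 31/8. For comparison, the minimum possible |A + A| over all 8-element sets is 2·8 − 1 = 15 (so min K = 15/8), attained only by arithmetic progressions.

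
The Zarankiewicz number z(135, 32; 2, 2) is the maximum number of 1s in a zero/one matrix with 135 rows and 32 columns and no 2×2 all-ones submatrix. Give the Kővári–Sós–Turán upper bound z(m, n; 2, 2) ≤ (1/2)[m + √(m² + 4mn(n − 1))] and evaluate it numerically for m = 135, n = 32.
z(135, 32; 2, 2) ≤ (1/2)[135 + √(135² + 4·135·32·31)] = (1/2)[135 + √553905] = 439.624

Kővári–Sós–Turán: let r_1, ..., r_135 be the row sums and z = Σ r_i the total number of 1s. Each pair of columns can share at most one row with both entries 1 (else a 2×2 all-ones block appears), so Σ_i C(r_i, 2) ≤ C(32, 2) = 496. By convexity Σ_i C(r_i, 2) ≥ 135·C(z/135, 2) = z(z − 135)/(2·135), giving z² − 135z − 135·32·31 ≤ 0 and hence z ≤ (1/2)[135 + √(18225 + 4·133920)] = (1/2)[135 + √553905] ≈ (1/2)(135 + 744.2479) = 439.624.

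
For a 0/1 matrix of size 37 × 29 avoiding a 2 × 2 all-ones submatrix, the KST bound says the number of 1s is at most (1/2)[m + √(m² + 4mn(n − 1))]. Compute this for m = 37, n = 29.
z(37, 29; 2, 2) ≤ (1/2)[37 + √(37² + 4·37·29·28)] = (1/2)[37 + √121545] = 192.8165

Kővári–Sós–Turán: let r_1, ..., r_37 be the row sums and z = Σ r_i the total number of 1s. Each pair of columns can share at most one row with both entries 1 (else a 2×2 all-ones block appears), so Σ_i C(r_i, 2) ≤ C(29, 2) = 406. By convexity Σ_i C(r_i, 2) ≥ 37·C(z/37, 2) = z(z − 37)/(2·37), giving z² − 37z − 37·29·28 ≤ 0 and hence z ≤ (1/2)[37 + √(1369 + 4·30044)] = (1/2)[37 + √121545] ≈ (1/2)(37 + 348.633) = 192.8165.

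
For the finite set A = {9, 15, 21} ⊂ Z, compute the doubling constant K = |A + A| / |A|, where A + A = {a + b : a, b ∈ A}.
K = |A + A| / |A| = 5/3

Enumerate A + A = {a + b : a, b ∈ A}. With |A| = 3, there are |A|^2 = 9 ordered sum pairs; collecting distinct values, A + A = {18, 24, 30, 36, 42}, so |A + A| = 5. Thus K = 5/3. Here |A + A| = 2|A| − 1 = 5, the minimum possible — so K = 5/3 is minimal, which holds iff A is an arithmetic progression.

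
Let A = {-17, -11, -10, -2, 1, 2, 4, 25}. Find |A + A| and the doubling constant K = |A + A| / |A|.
K = |A + A| / |A| = 32/8 = 4

Enumerate A + A = {a + b : a, b ∈ A}. With |A| = 8, there are |A|^2 = 64 ordered sum pairs; collecting distinct values, A + A = {-34, -28, -27, -22, -21, -20, -19, -16, -15, -13, -12, -10, -9, -8, -7, -6, -4, -1, 0, 2, 3, 4, 5, 6, 8, 14, 15, 23, 26, 27, 29, 50}, so |A + A| = 32. Thus K = 32/8 = 4. For comparison, the minimum possible |A + A| over all 8-element sets is 2·8 − 1 = 15 (so min K = 15/8), attained only by arithmetic progressions.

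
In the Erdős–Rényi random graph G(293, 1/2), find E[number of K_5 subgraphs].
E[# K_5] = C(293, 5) · (1/2)^C(5, 2) = 17388337273 / 2^10 ≈ 16980798.118164

For each 5-subset S of vertices (there are C(293, 5) = 17388337273 such S), let X_S = 1 if S induces a K_5 (all C(5, 2) = 10 edges present). Then P(X_S = 1) = (1/2)^10 = 1/1024. By linearity of expectation, E[# K_5] = C(293, 5) · (1/2)^10 = 17388337273 / 1024 ≈ 16980798.118164.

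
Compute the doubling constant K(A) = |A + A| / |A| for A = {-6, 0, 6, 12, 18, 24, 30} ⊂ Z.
K = |A + A| / |A| = 13/7

Enumerate A + A = {a + b : a, b ∈ A}. With |A| = 7, there are |A|^2 = 49 ordered sum pairs; collecting distinct values, A + A = {-12, -6, 0, 6, 12, 18, 24, 30, 36, 42, 48, 54, 60}, so |A + A| = 13. Thus K = 13/7. Here |A + A| = 2|A| − 1 = 13, the minimum possible — so K = 13/7 is minimal, which holds iff A is an arithmetic progression.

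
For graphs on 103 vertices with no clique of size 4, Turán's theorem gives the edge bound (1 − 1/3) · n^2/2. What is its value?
Turán density bound = (2/3) · 103^2/2 = 10609/3 ≈ 3536.3333

Turán's theorem: ex(n, K_{r+1}) is achieved by the complete r-partite Turán graph T(n, r) with parts as balanced as possible, and is at most (1 − 1/r) · n^2/2. For r = 3, n = 103: the density bound is (2/3) · 10609/2 = 10609/3 ≈ 3536.3333. The integer-valued extremum is e(T(103, 3)) = 3536, which is strictly less than the density bound 10609/3 since 3 ∤ 103 (the parts of T(103, 3) cannot all be equal).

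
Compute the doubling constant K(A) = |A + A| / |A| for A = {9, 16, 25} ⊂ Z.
K = |A + A| / |A| = 6/3 = 2

Enumerate A + A = {a + b : a, b ∈ A}. With |A| = 3, there are |A|^2 = 9 ordered sum pairs; collecting distinct values, A + A = {18, 25, 32, 34, 41, 50}, so |A + A| = 6. Thus K = 6/3 = 2. For comparison, the minimum possible |A + A| over all 3-element sets is 2·3 − 1 = 5 (so min K = 5/3), attained only by arithmetic progressions.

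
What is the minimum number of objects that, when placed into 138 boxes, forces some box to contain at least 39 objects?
n = (39 − 1)·138 + 1 = 5245

By the generalised pigeonhole principle, to guarantee some box contains ≥ r objects we need more than (r − 1) · k objects total. Threshold: n = (r − 1) · k + 1. With r = 39 and k = 138: n = 38 · 138 + 1 = 5244 + 1 = 5245. For n = 5244 = 38 · 138, we can put exactly 38 objects in every box, avoiding 39 in any single one — so 5245 is tight.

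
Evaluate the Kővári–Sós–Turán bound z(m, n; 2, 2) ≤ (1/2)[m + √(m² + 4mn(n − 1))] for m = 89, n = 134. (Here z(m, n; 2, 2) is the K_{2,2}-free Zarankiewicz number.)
z(89, 134; 2, 2) ≤ (1/2)[89 + √(89² + 4·89·134·133)] = (1/2)[89 + √6352553] = 1304.7136

Kővári–Sós–Turán: let r_1, ..., r_89 be the row sums and z = Σ r_i the total number of 1s. Each pair of columns can share at most one row with both entries 1 (else a 2×2 all-ones block appears), so Σ_i C(r_i, 2) ≤ C(134, 2) = 8911. By convexity Σ_i C(r_i, 2) ≥ 89·C(z/89, 2) = z(z − 89)/(2·89), giving z² − 89z − 89·134·133 ≤ 0 and hence z ≤ (1/2)[89 + √(7921 + 4·1586158)] = (1/2)[89 + √6352553] ≈ (1/2)(89 + 2520.4271) = 1304.7136.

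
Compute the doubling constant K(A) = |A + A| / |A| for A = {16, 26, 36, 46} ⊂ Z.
K = |A + A| / |A| = 7/4

Enumerate A + A = {a + b : a, b ∈ A}. With |A| = 4, there are |A|^2 = 16 ordered sum pairs; collecting distinct values, A + A = {32, 42, 52, 62, 72, 82, 92}, so |A + A| = 7. Thus K = 7/4. Here |A + A| = 2|A| − 1 = 7, the minimum possible — so K = 7/4 is minimal, which holds iff A is an arithmetic progression.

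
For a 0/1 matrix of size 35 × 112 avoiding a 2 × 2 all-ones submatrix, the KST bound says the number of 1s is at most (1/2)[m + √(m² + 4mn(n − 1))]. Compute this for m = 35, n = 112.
z(35, 112; 2, 2) ≤ (1/2)[35 + √(35² + 4·35·112·111)] = (1/2)[35 + √1741705] = 677.3684

Kővári–Sós–Turán: let r_1, ..., r_35 be the row sums and z = Σ r_i the total number of 1s. Each pair of columns can share at most one row with both entries 1 (else a 2×2 all-ones block appears), so Σ_i C(r_i, 2) ≤ C(112, 2) = 6216. By convexity Σ_i C(r_i, 2) ≥ 35·C(z/35, 2) = z(z − 35)/(2·35), giving z² − 35z − 35·112·111 ≤ 0 and hence z ≤ (1/2)[35 + √(1225 + 4·435120)] = (1/2)[35 + √1741705] ≈ (1/2)(35 + 1319.7367) = 677.3684.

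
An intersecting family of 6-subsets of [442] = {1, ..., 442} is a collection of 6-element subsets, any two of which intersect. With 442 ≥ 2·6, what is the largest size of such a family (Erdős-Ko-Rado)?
max |F| = C(441, 5) = 135872037378

The Erdős-Ko-Rado theorem states: for n ≥ 2k, an intersecting family of k-subsets of an n-element set has size at most C(n − 1, k − 1), with equality for 'star' families {A ⊆ [n] : |A| = k, i ∈ A} (fix an element i). For n = 442, k = 6: C(441, 5) = 135872037378.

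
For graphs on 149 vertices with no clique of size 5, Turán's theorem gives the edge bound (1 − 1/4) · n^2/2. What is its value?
Turán density bound = (3/4) · 149^2/2 = 66603/8 ≈ 8325.375

Turán's theorem: ex(n, K_{r+1}) is achieved by the complete r-partite Turán graph T(n, r) with parts as balanced as possible, and is at most (1 − 1/r) · n^2/2. For r = 4, n = 149: the density bound is (3/4) · 22201/2 = 66603/8 ≈ 8325.375. The integer-valued extremum is e(T(149, 4)) = 8325, which is strictly less than the density bound 66603/8 since 4 ∤ 149 (the parts of T(149, 4) cannot all be equal).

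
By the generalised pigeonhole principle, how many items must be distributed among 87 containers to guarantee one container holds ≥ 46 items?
n = (46 − 1)·87 + 1 = 3916

By the generalised pigeonhole principle, to guarantee some box contains ≥ r objects we need more than (r − 1) · k objects total. Threshold: n = (r − 1) · k + 1. With r = 46 and k = 87: n = 45 · 87 + 1 = 3915 + 1 = 3916. For n = 3915 = 45 · 87, we can put exactly 45 objects in every box, avoiding 46 in any single one — so 3916 is tight.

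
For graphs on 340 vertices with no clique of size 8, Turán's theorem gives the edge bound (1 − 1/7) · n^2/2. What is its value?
Turán density bound = (6/7) · 340^2/2 = 346800/7 ≈ 49542.8571

Turán's theorem: ex(n, K_{r+1}) is achieved by the complete r-partite Turán graph T(n, r) with parts as balanced as possible, and is at most (1 − 1/r) · n^2/2. For r = 7, n = 340: the density bound is (6/7) · 115600/2 = 346800/7 ≈ 49542.8571. The integer-valued extremum is e(T(340, 7)) = 49542, which is strictly less than the density bound 346800/7 since 7 ∤ 340 (the parts of T(340, 7) cannot all be equal).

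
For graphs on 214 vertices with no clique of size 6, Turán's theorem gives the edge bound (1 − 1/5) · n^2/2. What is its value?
Turán density bound = (4/5) · 214^2/2 = 91592/5 ≈ 18318.4

Turán's theorem: ex(n, K_{r+1}) is achieved by the complete r-partite Turán graph T(n, r) with parts as balanced as possible, and is at most (1 − 1/r) · n^2/2. For r = 5, n = 214: the density bound is (4/5) · 45796/2 = 91592/5 ≈ 18318.4. The integer-valued extremum is e(T(214, 5)) = 18318, which is strictly less than the density bound 91592/5 since 5 ∤ 214 (the parts of T(214, 5) cannot all be equal).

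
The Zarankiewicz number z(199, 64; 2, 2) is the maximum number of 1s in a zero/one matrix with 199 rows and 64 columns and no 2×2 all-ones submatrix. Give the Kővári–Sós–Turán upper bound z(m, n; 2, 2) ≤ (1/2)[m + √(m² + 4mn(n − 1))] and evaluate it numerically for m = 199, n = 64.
z(199, 64; 2, 2) ≤ (1/2)[199 + √(199² + 4·199·64·63)] = (1/2)[199 + √3249073] = 1000.7593

Kővári–Sós–Turán: let r_1, ..., r_199 be the row sums and z = Σ r_i the total number of 1s. Each pair of columns can share at most one row with both entries 1 (else a 2×2 all-ones block appears), so Σ_i C(r_i, 2) ≤ C(64, 2) = 2016. By convexity Σ_i C(r_i, 2) ≥ 199·C(z/199, 2) = z(z − 199)/(2·199), giving z² − 199z − 199·64·63 ≤ 0 and hence z ≤ (1/2)[199 + √(39601 + 4·802368)] = (1/2)[199 + √3249073] ≈ (1/2)(199 + 1802.5185) = 1000.7593.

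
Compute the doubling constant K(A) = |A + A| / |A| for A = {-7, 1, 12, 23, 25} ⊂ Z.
K = |A + A| / |A| = 14/5

Enumerate A + A = {a + b : a, b ∈ A}. With |A| = 5, there are |A|^2 = 25 ordered sum pairs; collecting distinct values, A + A = {-14, -6, 2, 5, 13, 16, 18, 24, 26, 35, 37, 46, 48, 50}, so |A + A| = 14. Thus K = 14/5. For comparison, the minimum possible |A + A| over all 5-element sets is 2·5 − 1 = 9 (so min K = 9/5), attained only by arithmetic progressions.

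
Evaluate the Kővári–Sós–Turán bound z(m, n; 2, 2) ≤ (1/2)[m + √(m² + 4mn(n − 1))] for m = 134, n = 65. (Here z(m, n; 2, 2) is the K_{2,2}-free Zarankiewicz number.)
z(134, 65; 2, 2) ≤ (1/2)[134 + √(134² + 4·134·65·64)] = (1/2)[134 + √2247716] = 816.6192

Kővári–Sós–Turán: let r_1, ..., r_134 be the row sums and z = Σ r_i the total number of 1s. Each pair of columns can share at most one row with both entries 1 (else a 2×2 all-ones block appears), so Σ_i C(r_i, 2) ≤ C(65, 2) = 2080. By convexity Σ_i C(r_i, 2) ≥ 134·C(z/134, 2) = z(z − 134)/(2·134), giving z² − 134z − 134·65·64 ≤ 0 and hence z ≤ (1/2)[134 + √(17956 + 4·557440)] = (1/2)[134 + √2247716] ≈ (1/2)(134 + 1499.2385) = 816.6192.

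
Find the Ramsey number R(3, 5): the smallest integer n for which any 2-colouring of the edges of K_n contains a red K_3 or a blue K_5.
R(3, 5) = 14

Lower bound: an explicit 2-colouring of K_{13} (typically a Paley-type or other structured construction) avoids a red K_3 and a blue K_5, showing R(3, 5) > 13.
Upper bound: the Erdős–Szekeres recurrence R(r, t') ≤ R(r−1, t') + R(r, t'−1) yields R(3, 5) ≤ 14.
Hence R(3, 5) = 14.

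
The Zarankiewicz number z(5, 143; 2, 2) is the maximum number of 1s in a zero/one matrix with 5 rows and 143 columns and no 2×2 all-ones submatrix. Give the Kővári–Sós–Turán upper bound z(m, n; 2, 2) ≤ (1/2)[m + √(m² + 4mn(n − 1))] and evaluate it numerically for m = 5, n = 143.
z(5, 143; 2, 2) ≤ (1/2)[5 + √(5² + 4·5·143·142)] = (1/2)[5 + √406145] = 321.1475

Kővári–Sós–Turán: let r_1, ..., r_5 be the row sums and z = Σ r_i the total number of 1s. Each pair of columns can share at most one row with both entries 1 (else a 2×2 all-ones block appears), so Σ_i C(r_i, 2) ≤ C(143, 2) = 10153. By convexity Σ_i C(r_i, 2) ≥ 5·C(z/5, 2) = z(z − 5)/(2·5), giving z² − 5z − 5·143·142 ≤ 0 and hence z ≤ (1/2)[5 + √(25 + 4·101530)] = (1/2)[5 + √406145] ≈ (1/2)(5 + 637.2951) = 321.1475.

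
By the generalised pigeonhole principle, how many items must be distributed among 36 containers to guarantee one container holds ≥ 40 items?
n = (40 − 1)·36 + 1 = 1405

By the generalised pigeonhole principle, to guarantee some box contains ≥ r objects we need more than (r − 1) · k objects total. Threshold: n = (r − 1) · k + 1. With r = 40 and k = 36: n = 39 · 36 + 1 = 1404 + 1 = 1405. For n = 1404 = 39 · 36, we can put exactly 39 objects in every box, avoiding 40 in any single one — so 1405 is tight.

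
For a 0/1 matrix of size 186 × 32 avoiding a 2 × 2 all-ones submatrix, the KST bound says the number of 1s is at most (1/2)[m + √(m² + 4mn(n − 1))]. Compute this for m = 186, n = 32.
z(186, 32; 2, 2) ≤ (1/2)[186 + √(186² + 4·186·32·31)] = (1/2)[186 + √772644] = 532.5009

Kővári–Sós–Turán: let r_1, ..., r_186 be the row sums and z = Σ r_i the total number of 1s. Each pair of columns can share at most one row with both entries 1 (else a 2×2 all-ones block appears), so Σ_i C(r_i, 2) ≤ C(32, 2) = 496. By convexity Σ_i C(r_i, 2) ≥ 186·C(z/186, 2) = z(z − 186)/(2·186), giving z² − 186z − 186·32·31 ≤ 0 and hence z ≤ (1/2)[186 + √(34596 + 4·184512)] = (1/2)[186 + √772644] ≈ (1/2)(186 + 879.0017) = 532.5009.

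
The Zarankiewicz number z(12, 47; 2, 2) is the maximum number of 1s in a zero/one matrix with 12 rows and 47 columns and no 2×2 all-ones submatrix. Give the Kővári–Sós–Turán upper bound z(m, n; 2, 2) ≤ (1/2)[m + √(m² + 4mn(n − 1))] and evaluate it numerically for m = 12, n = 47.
z(12, 47; 2, 2) ≤ (1/2)[12 + √(12² + 4·12·47·46)] = (1/2)[12 + √103920] = 167.1831

Kővári–Sós–Turán: let r_1, ..., r_12 be the row sums and z = Σ r_i the total number of 1s. Each pair of columns can share at most one row with both entries 1 (else a 2×2 all-ones block appears), so Σ_i C(r_i, 2) ≤ C(47, 2) = 1081. By convexity Σ_i C(r_i, 2) ≥ 12·C(z/12, 2) = z(z − 12)/(2·12), giving z² − 12z − 12·47·46 ≤ 0 and hence z ≤ (1/2)[12 + √(144 + 4·25944)] = (1/2)[12 + √103920] ≈ (1/2)(12 + 322.3663) = 167.1831.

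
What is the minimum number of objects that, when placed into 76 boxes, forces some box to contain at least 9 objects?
n = (9 − 1)·76 + 1 = 609

By the generalised pigeonhole principle, to guarantee some box contains ≥ r objects we need more than (r − 1) · k objects total. Threshold: n = (r − 1) · k + 1. With r = 9 and k = 76: n = 8 · 76 + 1 = 608 + 1 = 609. For n = 608 = 8 · 76, we can put exactly 8 objects in every box, avoiding 9 in any single one — so 609 is tight.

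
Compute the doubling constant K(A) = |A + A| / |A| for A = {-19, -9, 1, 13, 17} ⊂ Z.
K = |A + A| / |A| = 14/5

Enumerate A + A = {a + b : a, b ∈ A}. With |A| = 5, there are |A|^2 = 25 ordered sum pairs; collecting distinct values, A + A = {-38, -28, -18, -8, -6, -2, 2, 4, 8, 14, 18, 26, 30, 34}, so |A + A| = 14. Thus K = 14/5. For comparison, the minimum possible |A + A| over all 5-element sets is 2·5 − 1 = 9 (so min K = 9/5), attained only by arithmetic progressions.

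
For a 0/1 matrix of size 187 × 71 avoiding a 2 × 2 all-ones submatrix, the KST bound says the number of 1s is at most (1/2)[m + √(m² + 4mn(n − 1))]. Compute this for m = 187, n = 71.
z(187, 71; 2, 2) ≤ (1/2)[187 + √(187² + 4·187·71·70)] = (1/2)[187 + √3752529] = 1062.0723

Kővári–Sós–Turán: let r_1, ..., r_187 be the row sums and z = Σ r_i the total number of 1s. Each pair of columns can share at most one row with both entries 1 (else a 2×2 all-ones block appears), so Σ_i C(r_i, 2) ≤ C(71, 2) = 2485. By convexity Σ_i C(r_i, 2) ≥ 187·C(z/187, 2) = z(z − 187)/(2·187), giving z² − 187z − 187·71·70 ≤ 0 and hence z ≤ (1/2)[187 + √(34969 + 4·929390)] = (1/2)[187 + √3752529] ≈ (1/2)(187 + 1937.1445) = 1062.0723.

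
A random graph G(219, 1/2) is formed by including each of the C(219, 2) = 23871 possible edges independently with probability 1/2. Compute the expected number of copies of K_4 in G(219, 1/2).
E[# K_4] = C(219, 4) · (1/2)^C(4, 2) = 93240126 / 2^6 = 46620063/32 = 1456876.96875

For each 4-subset S of vertices (there are C(219, 4) = 93240126 such S), let X_S = 1 if S induces a K_4 (all C(4, 2) = 6 edges present). Then P(X_S = 1) = (1/2)^6 = 1/64. By linearity of expectation, E[# K_4] = C(219, 4) · (1/2)^6 = 93240126 / 64 = 46620063/32 = 1456876.96875.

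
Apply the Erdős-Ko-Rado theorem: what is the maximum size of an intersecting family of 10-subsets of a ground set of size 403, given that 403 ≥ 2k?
max |F| = C(402, 9) = 690402510704386700

Erdős-Ko-Rado (1961): when n ≥ 2k, max |F| = C(n−1, k−1). The bound is attained by the star {A : i ∈ A} for any fixed i ∈ [n]. Here C(403−1, 10−1) = C(402, 9) = 690402510704386700.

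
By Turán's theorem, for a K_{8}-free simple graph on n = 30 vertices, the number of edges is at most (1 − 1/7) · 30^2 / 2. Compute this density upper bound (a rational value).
Turán density bound = (6/7) · 30^2/2 = 2700/7 ≈ 385.7143

Turán's theorem: ex(n, K_{r+1}) is achieved by the complete r-partite Turán graph T(n, r) with parts as balanced as possible, and is at most (1 − 1/r) · n^2/2. For r = 7, n = 30: the density bound is (6/7) · 900/2 = 2700/7 ≈ 385.7143. The integer-valued extremum is e(T(30, 7)) = 385, which is strictly less than the density bound 2700/7 since 7 ∤ 30 (the parts of T(30, 7) cannot all be equal).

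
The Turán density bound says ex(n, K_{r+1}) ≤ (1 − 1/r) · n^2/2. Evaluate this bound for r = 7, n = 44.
Turán density bound = (6/7) · 44^2/2 = 5808/7 ≈ 829.7143

Turán's theorem: ex(n, K_{r+1}) is achieved by the complete r-partite Turán graph T(n, r) with parts as balanced as possible, and is at most (1 − 1/r) · n^2/2. For r = 7, n = 44: the density bound is (6/7) · 1936/2 = 5808/7 ≈ 829.7143. The integer-valued extremum is e(T(44, 7)) = 829, which is strictly less than the density bound 5808/7 since 7 ∤ 44 (the parts of T(44, 7) cannot all be equal).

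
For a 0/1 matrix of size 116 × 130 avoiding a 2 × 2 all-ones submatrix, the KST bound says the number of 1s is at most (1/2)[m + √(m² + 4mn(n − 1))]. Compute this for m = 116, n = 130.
z(116, 130; 2, 2) ≤ (1/2)[116 + √(116² + 4·116·130·129)] = (1/2)[116 + √7794736] = 1453.9527

Kővári–Sós–Turán: let r_1, ..., r_116 be the row sums and z = Σ r_i the total number of 1s. Each pair of columns can share at most one row with both entries 1 (else a 2×2 all-ones block appears), so Σ_i C(r_i, 2) ≤ C(130, 2) = 8385. By convexity Σ_i C(r_i, 2) ≥ 116·C(z/116, 2) = z(z − 116)/(2·116), giving z² − 116z − 116·130·129 ≤ 0 and hence z ≤ (1/2)[116 + √(13456 + 4·1945320)] = (1/2)[116 + √7794736] ≈ (1/2)(116 + 2791.9054) = 1453.9527.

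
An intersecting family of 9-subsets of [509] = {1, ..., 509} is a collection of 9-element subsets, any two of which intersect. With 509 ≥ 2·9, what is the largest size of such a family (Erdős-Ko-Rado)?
max |F| = C(508, 8) = 104071785999568101

Erdős-Ko-Rado (1961): when n ≥ 2k, max |F| = C(n−1, k−1). The bound is attained by the star {A : i ∈ A} for any fixed i ∈ [n]. Here C(509−1, 9−1) = C(508, 8) = 104071785999568101.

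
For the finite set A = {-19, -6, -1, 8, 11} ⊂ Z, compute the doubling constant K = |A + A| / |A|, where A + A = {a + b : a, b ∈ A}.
K = |A + A| / |A| = 15/5 = 3

Enumerate A + A = {a + b : a, b ∈ A}. With |A| = 5, there are |A|^2 = 25 ordered sum pairs; collecting distinct values, A + A = {-38, -25, -20, -12, -11, -8, -7, -2, 2, 5, 7, 10, 16, 19, 22}, so |A + A| = 15. Thus K = 15/5 = 3. For comparison, the minimum possible |A + A| over all 5-element sets is 2·5 − 1 = 9 (so min K = 9/5), attained only by arithmetic progressions.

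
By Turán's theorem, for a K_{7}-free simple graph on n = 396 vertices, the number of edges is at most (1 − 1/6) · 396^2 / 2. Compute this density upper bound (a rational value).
Turán density bound = (5/6) · 396^2/2 = 65340

Turán's theorem: ex(n, K_{r+1}) is achieved by the complete r-partite Turán graph T(n, r) with parts as balanced as possible, and is at most (1 − 1/r) · n^2/2. For r = 6, n = 396: the density bound is (5/6) · 156816/2 = 65340. Since 6 ∣ 396, the Turán graph T(396, 6) has parts of equal size 66, and its edge count e(T(396, 6)) = 65340 attains the density bound exactly.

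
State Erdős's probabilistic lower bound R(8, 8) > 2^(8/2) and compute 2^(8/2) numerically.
2^(8/2) = 16; so R(8, 8) > 16

Colour each edge of K_n uniformly at random with red/blue. The expected number of monochromatic K_8 is C(n, 8) · 2 · 2^(−C(8,2)). If C(n, 8) · 2^(1 − C(8,2)) < 1, then with positive probability no monochromatic K_8 exists, so R(8, 8) > n. The standard estimate C(n, 8) ≤ n^8/8! shows this inequality holds whenever n ≤ 2^(8/2) (since 8! · 2^(C(8,2) − 1) > 2^(8^2/2) ≥ n^8). Hence R(8, 8) > 2^(8/2) = 16.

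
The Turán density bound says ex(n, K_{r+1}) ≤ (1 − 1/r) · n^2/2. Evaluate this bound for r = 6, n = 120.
Turán density bound = (5/6) · 120^2/2 = 6000

Turán's theorem: ex(n, K_{r+1}) is achieved by the complete r-partite Turán graph T(n, r) with parts as balanced as possible, and is at most (1 − 1/r) · n^2/2. For r = 6, n = 120: the density bound is (5/6) · 14400/2 = 6000. Since 6 ∣ 120, the Turán graph T(120, 6) has parts of equal size 20, and its edge count e(T(120, 6)) = 6000 attains the density bound exactly.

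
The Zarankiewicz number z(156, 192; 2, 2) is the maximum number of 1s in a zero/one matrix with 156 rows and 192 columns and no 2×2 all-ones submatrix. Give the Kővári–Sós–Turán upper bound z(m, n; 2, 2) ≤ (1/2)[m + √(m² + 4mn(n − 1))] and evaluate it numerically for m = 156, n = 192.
z(156, 192; 2, 2) ≤ (1/2)[156 + √(156² + 4·156·192·191)] = (1/2)[156 + √22907664] = 2471.0976

Kővári–Sós–Turán: let r_1, ..., r_156 be the row sums and z = Σ r_i the total number of 1s. Each pair of columns can share at most one row with both entries 1 (else a 2×2 all-ones block appears), so Σ_i C(r_i, 2) ≤ C(192, 2) = 18336. By convexity Σ_i C(r_i, 2) ≥ 156·C(z/156, 2) = z(z − 156)/(2·156), giving z² − 156z − 156·192·191 ≤ 0 and hence z ≤ (1/2)[156 + √(24336 + 4·5720832)] = (1/2)[156 + √22907664] ≈ (1/2)(156 + 4786.1951) = 2471.0976.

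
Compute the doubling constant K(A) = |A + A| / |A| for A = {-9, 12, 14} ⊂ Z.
K = |A + A| / |A| = 6/3 = 2

Enumerate A + A = {a + b : a, b ∈ A}. With |A| = 3, there are |A|^2 = 9 ordered sum pairs; collecting distinct values, A + A = {-18, 3, 5, 24, 26, 28}, so |A + A| = 6. Thus K = 6/3 = 2. For comparison, the minimum possible |A + A| over all 3-element sets is 2·3 − 1 = 5 (so min K = 5/3), attained only by arithmetic progressions.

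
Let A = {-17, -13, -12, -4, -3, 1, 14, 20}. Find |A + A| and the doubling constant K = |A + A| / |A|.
K = |A + A| / |A| = 32/8 = 4

Enumerate A + A = {a + b : a, b ∈ A}. With |A| = 8, there are |A|^2 = 64 ordered sum pairs; collecting distinct values, A + A = {-34, -30, -29, -26, -25, -24, -21, -20, -17, -16, -15, -12, -11, -8, -7, -6, -3, -2, 1, 2, 3, 7, 8, 10, 11, 15, 16, 17, 21, 28, 34, 40}, so |A + A| = 32. Thus K = 32/8 = 4. For comparison, the minimum possible |A + A| over all 8-element sets is 2·8 − 1 = 15 (so min K = 15/8), attained only by arithmetic progressions.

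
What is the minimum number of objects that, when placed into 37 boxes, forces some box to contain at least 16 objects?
n = (16 − 1)·37 + 1 = 556

By the generalised pigeonhole principle, to guarantee some box contains ≥ r objects we need more than (r − 1) · k objects total. Threshold: n = (r − 1) · k + 1. With r = 16 and k = 37: n = 15 · 37 + 1 = 555 + 1 = 556. For n = 555 = 15 · 37, we can put exactly 15 objects in every box, avoiding 16 in any single one — so 556 is tight.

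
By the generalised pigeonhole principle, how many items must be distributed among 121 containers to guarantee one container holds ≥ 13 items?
n = (13 − 1)·121 + 1 = 1453

By the generalised pigeonhole principle, to guarantee some box contains ≥ r objects we need more than (r − 1) · k objects total. Threshold: n = (r − 1) · k + 1. With r = 13 and k = 121: n = 12 · 121 + 1 = 1452 + 1 = 1453. For n = 1452 = 12 · 121, we can put exactly 12 objects in every box, avoiding 13 in any single one — so 1453 is tight.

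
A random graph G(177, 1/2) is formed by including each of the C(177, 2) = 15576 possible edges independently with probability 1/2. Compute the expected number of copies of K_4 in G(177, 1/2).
E[# K_4] = C(177, 4) · (1/2)^C(4, 2) = 39524100 / 2^6 = 9881025/16 = 617564.0625

For each 4-subset S of vertices (there are C(177, 4) = 39524100 such S), let X_S = 1 if S induces a K_4 (all C(4, 2) = 6 edges present). Then P(X_S = 1) = (1/2)^6 = 1/64. By linearity of expectation, E[# K_4] = C(177, 4) · (1/2)^6 = 39524100 / 64 = 9881025/16 = 617564.0625.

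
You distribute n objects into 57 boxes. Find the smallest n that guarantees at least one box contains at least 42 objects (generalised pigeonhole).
n = (42 − 1)·57 + 1 = 2338

By the generalised pigeonhole principle, to guarantee some box contains ≥ r objects we need more than (r − 1) · k objects total. Threshold: n = (r − 1) · k + 1. With r = 42 and k = 57: n = 41 · 57 + 1 = 2337 + 1 = 2338. For n = 2337 = 41 · 57, we can put exactly 41 objects in every box, avoiding 42 in any single one — so 2338 is tight.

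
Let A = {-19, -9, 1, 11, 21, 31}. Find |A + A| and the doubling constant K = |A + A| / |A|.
K = |A + A| / |A| = 11/6

Enumerate A + A = {a + b : a, b ∈ A}. With |A| = 6, there are |A|^2 = 36 ordered sum pairs; collecting distinct values, A + A = {-38, -28, -18, -8, 2, 12, 22, 32, 42, 52, 62}, so |A + A| = 11. Thus K = 11/6. Here |A + A| = 2|A| − 1 = 11, the minimum possible — so K = 11/6 is minimal, which holds iff A is an arithmetic progression.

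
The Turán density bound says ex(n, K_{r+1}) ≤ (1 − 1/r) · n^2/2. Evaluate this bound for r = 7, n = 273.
Turán density bound = (6/7) · 273^2/2 = 31941

Turán's theorem: ex(n, K_{r+1}) is achieved by the complete r-partite Turán graph T(n, r) with parts as balanced as possible, and is at most (1 − 1/r) · n^2/2. For r = 7, n = 273: the density bound is (6/7) · 74529/2 = 31941. Since 7 ∣ 273, the Turán graph T(273, 7) has parts of equal size 39, and its edge count e(T(273, 7)) = 31941 attains the density bound exactly.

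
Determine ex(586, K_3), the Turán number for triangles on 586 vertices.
ex(586, K_3) = ⌊586^2/4⌋ = 85849

Mantel (1907): a triangle-free graph on n vertices has at most ⌊n^2/4⌋ edges, with equality for the complete bipartite graph K_{⌊n/2⌋, ⌈n/2⌉}. For n = 586: ⌊586^2/4⌋ = ⌊343396/4⌋ = 85849. The extremal graph is K_{293, 293}, which has 293·293 = 85849 edges.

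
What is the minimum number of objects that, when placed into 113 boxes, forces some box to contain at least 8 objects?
n = (8 − 1)·113 + 1 = 792

By the generalised pigeonhole principle, to guarantee some box contains ≥ r objects we need more than (r − 1) · k objects total. Threshold: n = (r − 1) · k + 1. With r = 8 and k = 113: n = 7 · 113 + 1 = 791 + 1 = 792. For n = 791 = 7 · 113, we can put exactly 7 objects in every box, avoiding 8 in any single one — so 792 is tight.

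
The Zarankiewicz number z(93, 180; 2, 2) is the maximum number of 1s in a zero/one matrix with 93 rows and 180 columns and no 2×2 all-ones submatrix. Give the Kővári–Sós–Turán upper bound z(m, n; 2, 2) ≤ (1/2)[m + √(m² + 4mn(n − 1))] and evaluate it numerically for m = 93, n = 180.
z(93, 180; 2, 2) ≤ (1/2)[93 + √(93² + 4·93·180·179)] = (1/2)[93 + √11994489] = 1778.153

Kővári–Sós–Turán: let r_1, ..., r_93 be the row sums and z = Σ r_i the total number of 1s. Each pair of columns can share at most one row with both entries 1 (else a 2×2 all-ones block appears), so Σ_i C(r_i, 2) ≤ C(180, 2) = 16110. By convexity Σ_i C(r_i, 2) ≥ 93·C(z/93, 2) = z(z − 93)/(2·93), giving z² − 93z − 93·180·179 ≤ 0 and hence z ≤ (1/2)[93 + √(8649 + 4·2996460)] = (1/2)[93 + √11994489] ≈ (1/2)(93 + 3463.3061) = 1778.153.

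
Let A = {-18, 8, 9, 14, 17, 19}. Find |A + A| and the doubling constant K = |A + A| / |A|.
K = |A + A| / |A| = 20/6 = 10/3

Enumerate A + A = {a + b : a, b ∈ A}. With |A| = 6, there are |A|^2 = 36 ordered sum pairs; collecting distinct values, A + A = {-36, -10, -9, -4, -1, 1, 16, 17, 18, 22, 23, 25, 26, 27, 28, 31, 33, 34, 36, 38}, so |A + A| = 20. Thus K = 20/6 = 10/3. For comparison, the minimum possible |A + A| over all 6-element sets is 2·6 − 1 = 11 (so min K = 11/6), attained only by arithmetic progressions.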